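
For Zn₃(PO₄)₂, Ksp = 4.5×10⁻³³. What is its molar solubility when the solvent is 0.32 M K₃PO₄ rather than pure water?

1.2×10⁻¹¹ M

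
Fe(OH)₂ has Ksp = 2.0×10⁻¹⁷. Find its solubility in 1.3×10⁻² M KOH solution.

1.2×10⁻¹³ M

Fe(OH)₂(s) ⇌ Fe²⁺(aq) + 2 OH⁻(aq)
Let s be the solubility of Fe(OH)₂ here. The common ion gives [OH⁻] ≈ 1.3×10⁻² M, and [Fe²⁺] = s.
Ksp = [Fe²⁺][OH⁻]^2 = s(1.3×10⁻²)^2
s = 2.0×10⁻¹⁷ / (1.3×10⁻²)^2 = 1.2×10⁻¹³
s = 1.2×10⁻¹³ M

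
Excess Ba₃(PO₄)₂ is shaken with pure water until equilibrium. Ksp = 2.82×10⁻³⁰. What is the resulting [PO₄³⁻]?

9.65×10⁻⁷ M

Ba₃(PO₄)₂(s) ⇌ 3 Ba²⁺(aq) + 2 PO₄³⁻(aq)
Let s be the molar solubility. Then [Ba²⁺] = 3s and [PO₄³⁻] = 2s.
Ksp = [Ba²⁺]^3[PO₄³⁻]^2 = (3s)^3 · (2s)^2 = 108s^5 = 2.82×10⁻³⁰
s = 4.82×10⁻⁷ M
[PO₄³⁻] = 2s = 9.65×10⁻⁷ M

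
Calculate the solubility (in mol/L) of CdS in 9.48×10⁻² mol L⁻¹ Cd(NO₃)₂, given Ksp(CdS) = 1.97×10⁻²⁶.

2.08×10⁻²⁵ M

CdS(s) ⇌ Cd²⁺(aq) + S²⁻(aq)
Cd²⁺ is already present at 9.48×10⁻² mol L⁻¹. If s mol/L of CdS dissolves, [S²⁻] = s while [Cd²⁺] ≈ 9.48×10⁻² mol L⁻¹.
Ksp = [Cd²⁺][S²⁻] = (9.48×10⁻²)s
s = 1.97×10⁻²⁶ / (9.48×10⁻²) = 2.08×10⁻²⁵
s = 2.08×10⁻²⁵ mol L⁻¹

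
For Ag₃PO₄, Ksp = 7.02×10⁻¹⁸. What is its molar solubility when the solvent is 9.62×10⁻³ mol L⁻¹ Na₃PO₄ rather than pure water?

Ag₃PO₄(s) ⇌ 3 Ag⁺(aq) + PO₄³⁻(aq)
PO₄³⁻ is already present at 9.62×10⁻³ mol L⁻¹. If s mol/L of Ag₃PO₄ dissolves, [Ag⁺] = 3s while [PO₄³⁻] ≈ 9.62×10⁻³ mol L⁻¹.
Ksp = [Ag⁺]^3[PO₄³⁻] = (3s)^3(9.62×10⁻³)
(3s)^3 = 7.02×10⁻¹⁸ / (9.62×10⁻³) = 7.30×10⁻¹⁶
s = 3.00×10⁻⁶ mol L⁻¹

3.00×10⁻⁶ M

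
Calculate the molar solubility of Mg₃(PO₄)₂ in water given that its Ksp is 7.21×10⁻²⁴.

Mg₃(PO₄)₂(s) ⇌ 3 Mg²⁺(aq) + 2 PO₄³⁻(aq)
Call the molar solubility s, so that [Mg²⁺] = 3s and [PO₄³⁻] = 2s.
Ksp = [Mg²⁺]^3[PO₄³⁻]^2 = (3s)^3 · (2s)^2 = 108s^5
108s^5 = 7.21×10⁻²⁴  ⇒  s^5 = 6.68×10⁻²⁶
s = 9.22×10⁻⁶ mol/L

9.22×10⁻⁶ M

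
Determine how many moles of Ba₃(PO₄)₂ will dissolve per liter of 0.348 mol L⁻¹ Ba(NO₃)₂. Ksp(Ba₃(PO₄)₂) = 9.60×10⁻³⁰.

7.55×10⁻¹⁵ M

Ba₃(PO₄)₂(s) ⇌ 3 Ba²⁺(aq) + 2 PO₄³⁻(aq)
Ba²⁺ is already present at 0.348 mol L⁻¹. If s mol/L of Ba₃(PO₄)₂ dissolves, [PO₄³⁻] = 2s while [Ba²⁺] ≈ 0.348 mol L⁻¹.
Ksp = [Ba²⁺]^3[PO₄³⁻]^2 = (0.348)^3(2s)^2
(2s)^2 = 9.60×10⁻³⁰ / (0.348)^3 = 2.28×10⁻²⁸
s = 7.55×10⁻¹⁵ mol L⁻¹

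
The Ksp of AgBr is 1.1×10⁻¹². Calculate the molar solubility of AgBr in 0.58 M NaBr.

1.9×10⁻¹² M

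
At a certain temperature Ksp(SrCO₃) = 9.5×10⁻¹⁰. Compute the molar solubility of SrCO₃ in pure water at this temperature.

3.1×10⁻⁵ M

SrCO₃(s) ⇌ Sr²⁺(aq) + CO₃²⁻(aq)
With molar solubility s: [Sr²⁺] = s, [CO₃²⁻] = s.
Ksp = [Sr²⁺][CO₃²⁻] = s · s = s^2
s^2 = 9.5×10⁻¹⁰
Taking the 2nd root, s = 3.1×10⁻⁵ mol/L.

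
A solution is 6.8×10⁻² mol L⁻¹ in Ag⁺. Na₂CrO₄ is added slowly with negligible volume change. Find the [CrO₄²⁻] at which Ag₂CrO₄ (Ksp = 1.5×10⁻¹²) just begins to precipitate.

Each salt precipitates once Q = Ksp for that salt.
Ag₂CrO₄(s) ⇌ 2 Ag⁺(aq) + CrO₄²⁻(aq)
Ksp = [Ag⁺]^2[CrO₄²⁻] = [CrO₄²⁻](6.8×10⁻²)^2
[CrO₄²⁻] = 1.5×10⁻¹² / (6.8×10⁻²)^2 = 3.2×10⁻¹⁰
[CrO₄²⁻] = 3.2×10⁻¹⁰ mol L⁻¹

3.2×10⁻¹⁰ M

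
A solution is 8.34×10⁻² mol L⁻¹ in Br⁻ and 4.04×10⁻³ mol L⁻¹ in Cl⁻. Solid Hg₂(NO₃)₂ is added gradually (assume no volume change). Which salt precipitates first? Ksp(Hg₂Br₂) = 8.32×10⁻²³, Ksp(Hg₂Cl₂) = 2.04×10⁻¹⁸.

Hg₂Br₂

Each salt precipitates once Q = Ksp for that salt.
For Hg₂Br₂: [Hg₂²⁺] = (Ksp/[Br⁻]^2) = 1.20×10⁻²⁰ mol L⁻¹
For Hg₂Cl₂: [Hg₂²⁺] = (Ksp/[Cl⁻]^2) = 1.25×10⁻¹³ mol L⁻¹
Hg₂Br₂ requires the lower [Hg₂²⁺], so it precipitates first.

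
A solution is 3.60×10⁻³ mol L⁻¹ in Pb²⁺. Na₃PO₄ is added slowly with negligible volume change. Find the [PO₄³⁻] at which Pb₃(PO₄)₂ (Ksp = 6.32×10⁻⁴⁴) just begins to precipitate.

A salt starts to precipitate once the ion product Q reaches its Ksp.
Pb₃(PO₄)₂(s) ⇌ 3 Pb²⁺(aq) + 2 PO₄³⁻(aq)
Ksp = [Pb²⁺]^3[PO₄³⁻]^2 = [PO₄³⁻]^2(3.60×10⁻³)^3
[PO₄³⁻]^2 = 6.32×10⁻⁴⁴ / (3.60×10⁻³)^3 = 1.35×10⁻³⁶
[PO₄³⁻] = 1.16×10⁻¹⁸ mol L⁻¹

1.16×10⁻¹⁸ M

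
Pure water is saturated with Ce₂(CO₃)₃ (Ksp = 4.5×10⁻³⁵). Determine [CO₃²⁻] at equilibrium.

1.6×10⁻⁷ M

Ce₂(CO₃)₃(s) ⇌ 2 Ce³⁺(aq) + 3 CO₃²⁻(aq)
Let s be the molar solubility. Then [Ce³⁺] = 2s and [CO₃²⁻] = 3s.
Ksp = [Ce³⁺]^2[CO₃²⁻]^3 = (2s)^2 · (3s)^3 = 108s^5 = 4.5×10⁻³⁵
s = 5.3×10⁻⁸ M
[CO₃²⁻] = 3s = 1.6×10⁻⁷ M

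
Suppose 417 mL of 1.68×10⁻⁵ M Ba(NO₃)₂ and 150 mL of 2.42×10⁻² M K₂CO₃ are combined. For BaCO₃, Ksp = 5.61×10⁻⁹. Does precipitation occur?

Yes

Total volume after mixing = 417 + 150 = 567 mL.
[Ba²⁺] = (1.68×10⁻⁵)(417)/567 = 1.24×10⁻⁵ M
[CO₃²⁻] = (2.42×10⁻²)(150)/567 = 6.40×10⁻³ M
Q = [Ba²⁺][CO₃²⁻] = 7.91×10⁻⁸
Q = 7.91×10⁻⁸ > Ksp = 5.61×10⁻⁹, so the solution is supersaturated and BaCO₃ precipitates.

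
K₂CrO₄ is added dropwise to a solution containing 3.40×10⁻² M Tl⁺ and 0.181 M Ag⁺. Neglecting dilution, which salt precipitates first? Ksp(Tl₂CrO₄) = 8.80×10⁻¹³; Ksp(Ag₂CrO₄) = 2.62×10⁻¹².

A salt starts to precipitate once the ion product Q reaches its Ksp.
For Tl₂CrO₄: [CrO₄²⁻] = (Ksp/[Tl⁺]^2) = 7.61×10⁻¹⁰ M
For Ag₂CrO₄: [CrO₄²⁻] = (Ksp/[Ag⁺]^2) = 8.00×10⁻¹¹ M
The smaller threshold [CrO₄²⁻] is reached first, so Ag₂CrO₄ precipitates first.

Ag₂CrO₄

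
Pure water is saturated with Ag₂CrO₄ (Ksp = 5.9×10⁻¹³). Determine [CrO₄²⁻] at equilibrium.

5.3×10⁻⁵ M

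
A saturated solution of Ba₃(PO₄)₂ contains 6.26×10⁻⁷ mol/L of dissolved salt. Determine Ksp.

Ba₃(PO₄)₂(s) ⇌ 3 Ba²⁺(aq) + 2 PO₄³⁻(aq)
For each mole of Ba₃(PO₄)₂ that dissolves per liter, [Ba²⁺] = 3s and [PO₄³⁻] = 2s; let s denote this solubility.
Ksp = [Ba²⁺]^3[PO₄³⁻]^2 = (3s)^3 · (2s)^2 = 108s^5
Ksp = 108 × (6.26×10⁻⁷)^5 = 1.04×10⁻²⁹

Ksp = 1.04×10⁻²⁹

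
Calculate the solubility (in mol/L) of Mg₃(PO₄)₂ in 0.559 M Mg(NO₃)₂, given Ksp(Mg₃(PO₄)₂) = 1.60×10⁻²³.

Mg₃(PO₄)₂(s) ⇌ 3 Mg²⁺(aq) + 2 PO₄³⁻(aq)
The solution already contains Mg²⁺ at 0.559 M. Let s be the molar solubility of Mg₃(PO₄)₂.
[Mg²⁺] ≈ 0.559 M (common ion dominates); [PO₄³⁻] = 2s.
Ksp = [Mg²⁺]^3[PO₄³⁻]^2 = (0.559)^3(2s)^2
(2s)^2 = 1.60×10⁻²³ / (0.559)^3 = 9.16×10⁻²³
s = 4.79×10⁻¹² M

4.79×10⁻¹² M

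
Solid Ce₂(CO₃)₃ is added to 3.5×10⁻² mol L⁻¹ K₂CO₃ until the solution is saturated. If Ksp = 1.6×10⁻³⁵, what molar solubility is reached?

3.1×10⁻¹⁶ M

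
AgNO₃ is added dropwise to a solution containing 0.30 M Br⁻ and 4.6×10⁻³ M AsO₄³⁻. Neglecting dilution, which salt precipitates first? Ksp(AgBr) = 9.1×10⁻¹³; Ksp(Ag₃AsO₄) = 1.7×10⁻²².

AgBr

A salt starts to precipitate once the ion product Q reaches its Ksp.
For AgBr: [Ag⁺] = (Ksp/[Br⁻]) = 3.0×10⁻¹² M
For Ag₃AsO₄: [Ag⁺] = (Ksp/[AsO₄³⁻])^(1/3) = 3.3×10⁻⁷ M
Since AgBr needs less Ag⁺ to reach saturation, it precipitates first.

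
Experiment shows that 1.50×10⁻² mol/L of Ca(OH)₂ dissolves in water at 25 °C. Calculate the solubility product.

Ksp = 1.35×10⁻⁵

Ca(OH)₂(s) ⇌ Ca²⁺(aq) + 2 OH⁻(aq)
For each mole of Ca(OH)₂ that dissolves per liter, [Ca²⁺] = s and [OH⁻] = 2s; let s denote this solubility.
Ksp = [Ca²⁺][OH⁻]^2 = s · (2s)^2 = 4s^3
Ksp = 4 × (1.50×10⁻²)^3 = 1.35×10⁻⁵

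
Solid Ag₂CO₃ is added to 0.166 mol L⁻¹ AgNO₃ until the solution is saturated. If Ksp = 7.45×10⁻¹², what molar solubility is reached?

2.70×10⁻¹⁰ M

Ag₂CO₃(s) ⇌ 2 Ag⁺(aq) + CO₃²⁻(aq)
Let s be the solubility of Ag₂CO₃ here. The common ion gives [Ag⁺] ≈ 0.166 mol L⁻¹, and [CO₃²⁻] = s.
Ksp = [Ag⁺]^2[CO₃²⁻] = (0.166)^2s
s = 7.45×10⁻¹² / (0.166)^2 = 2.70×10⁻¹⁰
s = 2.70×10⁻¹⁰ mol L⁻¹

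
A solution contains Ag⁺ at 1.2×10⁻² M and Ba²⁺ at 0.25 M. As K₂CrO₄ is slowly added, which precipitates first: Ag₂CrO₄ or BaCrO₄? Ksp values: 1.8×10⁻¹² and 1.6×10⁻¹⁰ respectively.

BaCrO₄

A salt starts to precipitate once the ion product Q reaches its Ksp.
For Ag₂CrO₄: [CrO₄²⁻] = (Ksp/[Ag⁺]^2) = 1.3×10⁻⁸ M
For BaCrO₄: [CrO₄²⁻] = (Ksp/[Ba²⁺]) = 6.4×10⁻¹⁰ M
The smaller threshold [CrO₄²⁻] is reached first, so BaCrO₄ precipitates first.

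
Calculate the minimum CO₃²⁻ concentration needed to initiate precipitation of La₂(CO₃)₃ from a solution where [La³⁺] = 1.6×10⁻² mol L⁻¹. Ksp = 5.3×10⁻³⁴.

The threshold for precipitation is Q = Ksp.
La₂(CO₃)₃(s) ⇌ 2 La³⁺(aq) + 3 CO₃²⁻(aq)
Ksp = [La³⁺]^2[CO₃²⁻]^3 = [CO₃²⁻]^3(1.6×10⁻²)^2
[CO₃²⁻]^3 = 5.3×10⁻³⁴ / (1.6×10⁻²)^2 = 2.1×10⁻³⁰
[CO₃²⁻] = 1.3×10⁻¹⁰ mol L⁻¹

1.3×10⁻¹⁰ M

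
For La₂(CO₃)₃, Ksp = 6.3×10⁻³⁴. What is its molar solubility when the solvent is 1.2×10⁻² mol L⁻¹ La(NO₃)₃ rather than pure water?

La₂(CO₃)₃(s) ⇌ 2 La³⁺(aq) + 3 CO₃²⁻(aq)
The solution already contains La³⁺ at 1.2×10⁻² mol L⁻¹. Let s be the molar solubility of La₂(CO₃)₃.
[La³⁺] ≈ 1.2×10⁻² mol L⁻¹ (common ion dominates); [CO₃²⁻] = 3s.
Ksp = [La³⁺]^2[CO₃²⁻]^3 = (1.2×10⁻²)^2(3s)^3
(3s)^3 = 6.3×10⁻³⁴ / (1.2×10⁻²)^2 = 4.4×10⁻³⁰
s = 5.5×10⁻¹¹ mol L⁻¹

5.5×10⁻¹¹ M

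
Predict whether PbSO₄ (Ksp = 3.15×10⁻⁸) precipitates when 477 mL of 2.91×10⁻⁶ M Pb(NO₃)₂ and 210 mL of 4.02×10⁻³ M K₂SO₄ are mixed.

No

After mixing, V = 477 mL + 210 mL = 687 mL.
[Pb²⁺] = (2.91×10⁻⁶)(477)/687 = 2.02×10⁻⁶ M
[SO₄²⁻] = (4.02×10⁻³)(210)/687 = 1.23×10⁻³ M
Q = [Pb²⁺][SO₄²⁻] = 2.48×10⁻⁹
Q < Ksp (2.48×10⁻⁹ vs 3.15×10⁻⁸); the solution remains unsaturated and no precipitate forms.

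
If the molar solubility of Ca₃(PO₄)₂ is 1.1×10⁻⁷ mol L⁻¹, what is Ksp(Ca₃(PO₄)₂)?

Ksp = 1.7×10⁻³³

Ca₃(PO₄)₂(s) ⇌ 3 Ca²⁺(aq) + 2 PO₄³⁻(aq)
For each mole of Ca₃(PO₄)₂ that dissolves per liter, [Ca²⁺] = 3s and [PO₄³⁻] = 2s; let s denote this solubility.
Ksp = [Ca²⁺]^3[PO₄³⁻]^2 = (3s)^3 · (2s)^2 = 108s^5
Ksp = 108 × (1.1×10⁻⁷)^5 = 1.7×10⁻³³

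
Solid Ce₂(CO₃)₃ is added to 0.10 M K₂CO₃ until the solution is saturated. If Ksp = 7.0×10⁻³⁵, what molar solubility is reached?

1.3×10⁻¹⁶ M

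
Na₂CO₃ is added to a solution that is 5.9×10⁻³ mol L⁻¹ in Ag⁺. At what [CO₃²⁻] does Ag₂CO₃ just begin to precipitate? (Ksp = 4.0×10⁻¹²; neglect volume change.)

1.1×10⁻⁷ M

Precipitation begins when Q = Ksp.
Ag₂CO₃(s) ⇌ 2 Ag⁺(aq) + CO₃²⁻(aq)
Ksp = [Ag⁺]^2[CO₃²⁻] = [CO₃²⁻](5.9×10⁻³)^2
[CO₃²⁻] = 4.0×10⁻¹² / (5.9×10⁻³)^2 = 1.1×10⁻⁷
[CO₃²⁻] = 1.1×10⁻⁷ mol L⁻¹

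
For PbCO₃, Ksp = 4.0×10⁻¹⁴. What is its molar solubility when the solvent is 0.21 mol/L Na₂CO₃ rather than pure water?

1.9×10⁻¹³ M

PbCO₃(s) ⇌ Pb²⁺(aq) + CO₃²⁻(aq)
The solution already contains CO₃²⁻ at 0.21 mol/L. Let s be the molar solubility of PbCO₃.
[CO₃²⁻] ≈ 0.21 mol/L (common ion dominates); [Pb²⁺] = s.
Ksp = [Pb²⁺][CO₃²⁻] = s(0.21)
s = 4.0×10⁻¹⁴ / (0.21) = 1.9×10⁻¹³
s = 1.9×10⁻¹³ mol/L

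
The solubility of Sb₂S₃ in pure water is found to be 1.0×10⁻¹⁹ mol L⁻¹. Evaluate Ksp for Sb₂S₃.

Sb₂S₃(s) ⇌ 2 Sb³⁺(aq) + 3 S²⁻(aq)
For each mole of Sb₂S₃ that dissolves per liter, [Sb³⁺] = 2s and [S²⁻] = 3s; let s denote this solubility.
Ksp = [Sb³⁺]^2[S²⁻]^3 = (2s)^2 · (3s)^3 = 108s^5
Ksp = 108 × (1.0×10⁻¹⁹)^5 = 1.1×10⁻⁹³

Ksp = 1.1×10⁻⁹³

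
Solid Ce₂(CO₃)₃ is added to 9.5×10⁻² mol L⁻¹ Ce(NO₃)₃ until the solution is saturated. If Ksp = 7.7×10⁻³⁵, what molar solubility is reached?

Ce₂(CO₃)₃(s) ⇌ 2 Ce³⁺(aq) + 3 CO₃²⁻(aq)
The solution already contains Ce³⁺ at 9.5×10⁻² mol L⁻¹. Let s be the molar solubility of Ce₂(CO₃)₃.
[Ce³⁺] ≈ 9.5×10⁻² mol L⁻¹ (common ion dominates); [CO₃²⁻] = 3s.
Ksp = [Ce³⁺]^2[CO₃²⁻]^3 = (9.5×10⁻²)^2(3s)^3
(3s)^3 = 7.7×10⁻³⁵ / (9.5×10⁻²)^2 = 8.5×10⁻³³
s = 6.8×10⁻¹² mol L⁻¹

6.8×10⁻¹² M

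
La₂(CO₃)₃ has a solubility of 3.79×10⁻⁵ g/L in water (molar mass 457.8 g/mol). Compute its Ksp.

Convert to molarity: s = 3.79×10⁻⁵ / 457.8 = 8.2787×10⁻⁸ mol/L
La₂(CO₃)₃(s) ⇌ 2 La³⁺(aq) + 3 CO₃²⁻(aq)
With molar solubility s: [La³⁺] = 2s, [CO₃²⁻] = 3s.
Ksp = [La³⁺]^2[CO₃²⁻]^3 = (2s)^2 · (3s)^3 = 108s^5
Ksp = 108 × (8.2787×10⁻⁸)^5 = 4.20×10⁻³⁴

Ksp = 4.20×10⁻³⁴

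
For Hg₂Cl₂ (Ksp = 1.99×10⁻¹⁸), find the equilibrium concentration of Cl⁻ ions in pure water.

Hg₂Cl₂(s) ⇌ Hg₂²⁺(aq) + 2 Cl⁻(aq)
Call the molar solubility s, so that [Hg₂²⁺] = s and [Cl⁻] = 2s.
Ksp = [Hg₂²⁺][Cl⁻]^2 = s · (2s)^2 = 4s^3 = 1.99×10⁻¹⁸
s = 7.92×10⁻⁷ mol/L
[Cl⁻] = 2s = 1.58×10⁻⁶ mol/L

1.58×10⁻⁶ M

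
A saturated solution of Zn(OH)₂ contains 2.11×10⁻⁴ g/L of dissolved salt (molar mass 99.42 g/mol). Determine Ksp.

s = (2.11×10⁻⁴ g L⁻¹)/(99.42 g mol⁻¹) = 2.1223×10⁻⁶ M
Zn(OH)₂(s) ⇌ Zn²⁺(aq) + 2 OH⁻(aq)
Call the molar solubility s, so that [Zn²⁺] = s and [OH⁻] = 2s.
Ksp = [Zn²⁺][OH⁻]^2 = s · (2s)^2 = 4s^3
Ksp = 4 × (2.1223×10⁻⁶)^3 = 3.82×10⁻¹⁷

Ksp = 3.82×10⁻¹⁷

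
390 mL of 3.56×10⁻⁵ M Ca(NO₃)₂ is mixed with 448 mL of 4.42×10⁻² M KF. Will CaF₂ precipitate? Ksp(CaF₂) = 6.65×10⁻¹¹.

Total volume after mixing = 390 + 448 = 838 mL.
[Ca²⁺] = (3.56×10⁻⁵)(390)/838 = 1.66×10⁻⁵ M
[F⁻] = (4.42×10⁻²)(448)/838 = 2.36×10⁻² M
Q = [Ca²⁺][F⁻]^2 = 9.25×10⁻⁹
Q = 9.25×10⁻⁹ > Ksp = 6.65×10⁻¹¹, so the solution is supersaturated and CaF₂ precipitates.

Yes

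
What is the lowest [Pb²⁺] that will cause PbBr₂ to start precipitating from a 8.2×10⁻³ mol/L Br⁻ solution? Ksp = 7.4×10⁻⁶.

0.11 M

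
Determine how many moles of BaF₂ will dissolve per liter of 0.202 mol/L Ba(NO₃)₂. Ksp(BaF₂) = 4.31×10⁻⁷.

BaF₂(s) ⇌ Ba²⁺(aq) + 2 F⁻(aq)
Ba²⁺ is already present at 0.202 mol/L. If s mol/L of BaF₂ dissolves, [F⁻] = 2s while [Ba²⁺] ≈ 0.202 mol/L.
Ksp = [Ba²⁺][F⁻]^2 = (0.202)(2s)^2
(2s)^2 = 4.31×10⁻⁷ / (0.202) = 2.13×10⁻⁶
s = 7.30×10⁻⁴ mol/L

7.30×10⁻⁴ M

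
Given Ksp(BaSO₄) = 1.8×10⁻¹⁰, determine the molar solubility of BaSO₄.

BaSO₄(s) ⇌ Ba²⁺(aq) + SO₄²⁻(aq)
For each mole of BaSO₄ that dissolves per liter, [Ba²⁺] = s and [SO₄²⁻] = s; let s denote this solubility.
Ksp = [Ba²⁺][SO₄²⁻] = s · s = s^2
s^2 = 1.8×10⁻¹⁰
s = 1.3×10⁻⁵ M

1.3×10⁻⁵ M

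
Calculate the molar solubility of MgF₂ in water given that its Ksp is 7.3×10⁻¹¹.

MgF₂(s) ⇌ Mg²⁺(aq) + 2 F⁻(aq)
For each mole of MgF₂ that dissolves per liter, [Mg²⁺] = s and [F⁻] = 2s; let s denote this solubility.
Ksp = [Mg²⁺][F⁻]^2 = s · (2s)^2 = 4s^3
4s^3 = 7.3×10⁻¹¹  ⇒  s^3 = 1.8×10⁻¹¹
Taking the 3rd root, s = 2.6×10⁻⁴ mol/L.

2.6×10⁻⁴ M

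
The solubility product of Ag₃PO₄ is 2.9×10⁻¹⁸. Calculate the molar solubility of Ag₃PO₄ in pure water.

Ag₃PO₄(s) ⇌ 3 Ag⁺(aq) + PO₄³⁻(aq)
Call the molar solubility s, so that [Ag⁺] = 3s and [PO₄³⁻] = s.
Ksp = [Ag⁺]^3[PO₄³⁻] = (3s)^3 · s = 27s^4
27s^4 = 2.9×10⁻¹⁸  ⇒  s^4 = 1.1×10⁻¹⁹
s = 1.8×10⁻⁵ mol L⁻¹

1.8×10⁻⁵ M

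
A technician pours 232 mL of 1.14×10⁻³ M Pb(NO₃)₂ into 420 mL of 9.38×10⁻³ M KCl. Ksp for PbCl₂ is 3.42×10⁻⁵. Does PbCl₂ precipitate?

No

The combined volume is 652 mL.
[Pb²⁺] = (1.14×10⁻³)(232)/652 = 4.06×10⁻⁴ M
[Cl⁻] = (9.38×10⁻³)(420)/652 = 6.04×10⁻³ M
Q = [Pb²⁺][Cl⁻]^2 = 1.48×10⁻⁸
Q = 1.48×10⁻⁸ < Ksp = 3.42×10⁻⁵, so the solution is unsaturated and no precipitate forms.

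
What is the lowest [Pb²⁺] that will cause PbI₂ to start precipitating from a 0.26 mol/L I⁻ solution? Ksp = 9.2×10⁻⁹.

Each salt precipitates once Q = Ksp for that salt.
PbI₂(s) ⇌ Pb²⁺(aq) + 2 I⁻(aq)
Ksp = [Pb²⁺][I⁻]^2 = [Pb²⁺](0.26)^2
[Pb²⁺] = 9.2×10⁻⁹ / (0.26)^2 = 1.4×10⁻⁷
[Pb²⁺] = 1.4×10⁻⁷ mol/L

1.4×10⁻⁷ M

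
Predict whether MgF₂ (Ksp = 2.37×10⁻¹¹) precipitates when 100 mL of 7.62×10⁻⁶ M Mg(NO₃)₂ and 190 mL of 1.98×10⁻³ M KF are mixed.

No

After mixing, V = 100 mL + 190 mL = 290 mL.
[Mg²⁺] = (7.62×10⁻⁶)(100)/290 = 2.63×10⁻⁶ M
[F⁻] = (1.98×10⁻³)(190)/290 = 1.30×10⁻³ M
Q = [Mg²⁺][F⁻]^2 = 4.42×10⁻¹²
Q = 4.42×10⁻¹² < Ksp = 2.37×10⁻¹¹, so the solution is unsaturated and no precipitate forms.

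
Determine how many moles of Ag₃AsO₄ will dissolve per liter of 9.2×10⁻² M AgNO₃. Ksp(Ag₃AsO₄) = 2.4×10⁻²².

Ag₃AsO₄(s) ⇌ 3 Ag⁺(aq) + AsO₄³⁻(aq)
With Ag⁺ already at 9.2×10⁻² M and s small, take [Ag⁺] ≈ 9.2×10⁻² M and [AsO₄³⁻] = s.
Ksp = [Ag⁺]^3[AsO₄³⁻] = (9.2×10⁻²)^3s
s = 2.4×10⁻²² / (9.2×10⁻²)^3 = 3.1×10⁻¹⁹
s = 3.1×10⁻¹⁹ M

3.1×10⁻¹⁹ M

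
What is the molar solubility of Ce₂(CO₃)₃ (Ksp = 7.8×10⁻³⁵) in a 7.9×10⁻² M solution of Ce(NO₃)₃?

7.7×10⁻¹² M

Ce₂(CO₃)₃(s) ⇌ 2 Ce³⁺(aq) + 3 CO₃²⁻(aq)
Ce³⁺ is already present at 7.9×10⁻² M. If s mol/L of Ce₂(CO₃)₃ dissolves, [CO₃²⁻] = 3s while [Ce³⁺] ≈ 7.9×10⁻² M.
Ksp = [Ce³⁺]^2[CO₃²⁻]^3 = (7.9×10⁻²)^2(3s)^3
(3s)^3 = 7.8×10⁻³⁵ / (7.9×10⁻²)^2 = 1.2×10⁻³²
s = 7.7×10⁻¹² M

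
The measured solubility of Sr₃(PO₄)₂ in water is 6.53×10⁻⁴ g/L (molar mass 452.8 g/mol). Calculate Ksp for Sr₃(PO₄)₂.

Convert to molarity: s = 6.53×10⁻⁴ / 452.8 = 1.4421×10⁻⁶ mol/L
Sr₃(PO₄)₂(s) ⇌ 3 Sr²⁺(aq) + 2 PO₄³⁻(aq)
Call the molar solubility s, so that [Sr²⁺] = 3s and [PO₄³⁻] = 2s.
Ksp = [Sr²⁺]^3[PO₄³⁻]^2 = (3s)^3 · (2s)^2 = 108s^5
Ksp = 108 × (1.4421×10⁻⁶)^5 = 6.74×10⁻²⁸

Ksp = 6.74×10⁻²⁸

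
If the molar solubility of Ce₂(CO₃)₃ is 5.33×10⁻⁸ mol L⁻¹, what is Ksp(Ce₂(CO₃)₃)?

Ce₂(CO₃)₃(s) ⇌ 2 Ce³⁺(aq) + 3 CO₃²⁻(aq)
For each mole of Ce₂(CO₃)₃ that dissolves per liter, [Ce³⁺] = 2s and [CO₃²⁻] = 3s; let s denote this solubility.
Ksp = [Ce³⁺]^2[CO₃²⁻]^3 = (2s)^2 · (3s)^3 = 108s^5
Ksp = 108 × (5.33×10⁻⁸)^5 = 4.65×10⁻³⁵

Ksp = 4.65×10⁻³⁵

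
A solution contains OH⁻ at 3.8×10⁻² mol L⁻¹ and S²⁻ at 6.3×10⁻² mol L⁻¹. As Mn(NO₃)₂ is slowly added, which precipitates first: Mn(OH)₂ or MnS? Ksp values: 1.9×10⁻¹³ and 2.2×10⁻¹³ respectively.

MnS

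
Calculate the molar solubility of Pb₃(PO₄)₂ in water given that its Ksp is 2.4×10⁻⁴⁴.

Pb₃(PO₄)₂(s) ⇌ 3 Pb²⁺(aq) + 2 PO₄³⁻(aq)
For each mole of Pb₃(PO₄)₂ that dissolves per liter, [Pb²⁺] = 3s and [PO₄³⁻] = 2s; let s denote this solubility.
Ksp = [Pb²⁺]^3[PO₄³⁻]^2 = (3s)^3 · (2s)^2 = 108s^5
108s^5 = 2.4×10⁻⁴⁴  ⇒  s^5 = 2.2×10⁻⁴⁶
s = 7.4×10⁻¹⁰ mol/L

7.4×10⁻¹⁰ M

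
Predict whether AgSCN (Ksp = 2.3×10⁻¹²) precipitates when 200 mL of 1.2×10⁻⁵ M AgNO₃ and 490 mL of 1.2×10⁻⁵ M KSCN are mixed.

After mixing, V = 200 mL + 490 mL = 690 mL.
[Ag⁺] = (1.2×10⁻⁵)(200)/690 = 3.5×10⁻⁶ M
[SCN⁻] = (1.2×10⁻⁵)(490)/690 = 8.5×10⁻⁶ M
Q = [Ag⁺][SCN⁻] = 3.0×10⁻¹¹
Because Q > Ksp (3.0×10⁻¹¹ vs 2.3×10⁻¹²), a precipitate of AgSCN forms.

Yes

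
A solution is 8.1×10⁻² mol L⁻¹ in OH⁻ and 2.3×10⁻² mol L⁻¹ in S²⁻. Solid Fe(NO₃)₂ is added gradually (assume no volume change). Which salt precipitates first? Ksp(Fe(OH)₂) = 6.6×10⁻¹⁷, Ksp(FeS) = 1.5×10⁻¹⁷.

The threshold for precipitation is Q = Ksp.
For Fe(OH)₂: [Fe²⁺] = (Ksp/[OH⁻]^2) = 1.0×10⁻¹⁴ mol L⁻¹
For FeS: [Fe²⁺] = (Ksp/[S²⁻]) = 6.5×10⁻¹⁶ mol L⁻¹
FeS requires the lower [Fe²⁺], so it precipitates first.

FeS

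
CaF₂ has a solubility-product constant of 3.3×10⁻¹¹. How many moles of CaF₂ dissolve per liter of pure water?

CaF₂(s) ⇌ Ca²⁺(aq) + 2 F⁻(aq)
Call the molar solubility s, so that [Ca²⁺] = s and [F⁻] = 2s.
Ksp = [Ca²⁺][F⁻]^2 = s · (2s)^2 = 4s^3
4s^3 = 3.3×10⁻¹¹  ⇒  s^3 = 8.3×10⁻¹²
s = (8.3×10⁻¹²)^(1/3) = 2.0×10⁻⁴ mol/L

2.0×10⁻⁴ M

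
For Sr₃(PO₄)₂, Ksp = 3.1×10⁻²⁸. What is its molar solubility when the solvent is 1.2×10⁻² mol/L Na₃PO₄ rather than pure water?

4.3×10⁻⁹ M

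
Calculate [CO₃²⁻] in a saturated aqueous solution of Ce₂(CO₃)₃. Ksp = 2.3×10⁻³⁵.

Ce₂(CO₃)₃(s) ⇌ 2 Ce³⁺(aq) + 3 CO₃²⁻(aq)
For each mole of Ce₂(CO₃)₃ that dissolves per liter, [Ce³⁺] = 2s and [CO₃²⁻] = 3s; let s denote this solubility.
Ksp = [Ce³⁺]^2[CO₃²⁻]^3 = (2s)^2 · (3s)^3 = 108s^5 = 2.3×10⁻³⁵
s = 4.6×10⁻⁸ mol L⁻¹
[CO₃²⁻] = 3s = 1.4×10⁻⁷ mol L⁻¹

1.4×10⁻⁷ M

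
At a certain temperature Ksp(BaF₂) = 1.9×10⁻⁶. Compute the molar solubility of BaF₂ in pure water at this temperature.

7.8×10⁻³ M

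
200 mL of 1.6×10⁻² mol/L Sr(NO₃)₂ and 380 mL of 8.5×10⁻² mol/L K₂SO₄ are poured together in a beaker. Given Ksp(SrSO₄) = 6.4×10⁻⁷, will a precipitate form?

The combined volume is 580 mL.
[Sr²⁺] = (1.6×10⁻²)(200)/580 = 5.5×10⁻³ mol/L
[SO₄²⁻] = (8.5×10⁻²)(380)/580 = 5.6×10⁻² mol/L
Q = [Sr²⁺][SO₄²⁻] = 3.1×10⁻⁴
Since Q (3.1×10⁻⁴) exceeds Ksp (6.4×10⁻⁷), SrSO₄ will precipitate.

Yes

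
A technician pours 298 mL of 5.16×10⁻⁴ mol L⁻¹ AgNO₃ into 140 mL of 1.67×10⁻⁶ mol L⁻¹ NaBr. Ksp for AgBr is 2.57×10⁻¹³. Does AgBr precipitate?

Total volume after mixing = 298 + 140 = 438 mL.
[Ag⁺] = (5.16×10⁻⁴)(298)/438 = 3.51×10⁻⁴ mol L⁻¹
[Br⁻] = (1.67×10⁻⁶)(140)/438 = 5.34×10⁻⁷ mol L⁻¹
Q = [Ag⁺][Br⁻] = 1.87×10⁻¹⁰
Q = 1.87×10⁻¹⁰ > Ksp = 2.57×10⁻¹³, so the solution is supersaturated and AgBr precipitates.

Yes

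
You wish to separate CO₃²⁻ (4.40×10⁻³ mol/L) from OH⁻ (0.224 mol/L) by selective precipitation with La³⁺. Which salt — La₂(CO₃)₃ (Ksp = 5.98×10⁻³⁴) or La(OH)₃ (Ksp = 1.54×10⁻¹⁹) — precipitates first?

La(OH)₃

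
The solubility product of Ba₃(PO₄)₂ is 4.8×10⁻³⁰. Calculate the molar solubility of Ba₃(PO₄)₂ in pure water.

5.4×10⁻⁷ M

Ba₃(PO₄)₂(s) ⇌ 3 Ba²⁺(aq) + 2 PO₄³⁻(aq)
If s mol/L of Ba₃(PO₄)₂ dissolves, [Ba²⁺] = 3s and [PO₄³⁻] = 2s.
Ksp = [Ba²⁺]^3[PO₄³⁻]^2 = (3s)^3 · (2s)^2 = 108s^5
108s^5 = 4.8×10⁻³⁰  ⇒  s^5 = 4.4×10⁻³²
s = 5.4×10⁻⁷ mol L⁻¹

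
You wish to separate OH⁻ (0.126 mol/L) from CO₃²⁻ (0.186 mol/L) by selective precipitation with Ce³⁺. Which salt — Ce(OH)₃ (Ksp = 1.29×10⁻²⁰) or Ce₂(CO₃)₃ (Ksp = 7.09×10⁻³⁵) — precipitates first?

Ce(OH)₃

A salt starts to precipitate once the ion product Q reaches its Ksp.
For Ce(OH)₃: [Ce³⁺] = (Ksp/[OH⁻]^3) = 6.45×10⁻¹⁸ mol/L
For Ce₂(CO₃)₃: [Ce³⁺] = (Ksp/[CO₃²⁻]^3)^(1/2) = 1.05×10⁻¹⁶ mol/L
The smaller threshold [Ce³⁺] is reached first, so Ce(OH)₃ precipitates first.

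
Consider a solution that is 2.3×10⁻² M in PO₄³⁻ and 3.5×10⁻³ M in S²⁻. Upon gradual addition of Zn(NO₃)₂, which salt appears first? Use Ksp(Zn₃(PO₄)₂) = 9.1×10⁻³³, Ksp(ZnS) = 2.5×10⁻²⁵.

ZnS

A salt starts to precipitate once the ion product Q reaches its Ksp.
For Zn₃(PO₄)₂: [Zn²⁺] = (Ksp/[PO₄³⁻]^2)^(1/3) = 2.6×10⁻¹⁰ M
For ZnS: [Zn²⁺] = (Ksp/[S²⁻]) = 7.1×10⁻²³ M
The smaller threshold [Zn²⁺] is reached first, so ZnS precipitates first.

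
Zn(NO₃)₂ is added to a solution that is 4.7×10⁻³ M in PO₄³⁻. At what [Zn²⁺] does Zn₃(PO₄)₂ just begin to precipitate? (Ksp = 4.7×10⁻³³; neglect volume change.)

Precipitation of each salt begins when its ion product equals Ksp.
Zn₃(PO₄)₂(s) ⇌ 3 Zn²⁺(aq) + 2 PO₄³⁻(aq)
Ksp = [Zn²⁺]^3[PO₄³⁻]^2 = [Zn²⁺]^3(4.7×10⁻³)^2
[Zn²⁺]^3 = 4.7×10⁻³³ / (4.7×10⁻³)^2 = 2.1×10⁻²⁸
[Zn²⁺] = 6.0×10⁻¹⁰ M

6.0×10⁻¹⁰ M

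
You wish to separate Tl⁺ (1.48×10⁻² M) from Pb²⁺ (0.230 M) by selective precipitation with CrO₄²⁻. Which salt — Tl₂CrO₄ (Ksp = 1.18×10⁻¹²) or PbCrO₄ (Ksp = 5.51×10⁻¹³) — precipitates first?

PbCrO₄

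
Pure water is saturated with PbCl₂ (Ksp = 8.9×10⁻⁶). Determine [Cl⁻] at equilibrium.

2.6×10⁻² M

PbCl₂(s) ⇌ Pb²⁺(aq) + 2 Cl⁻(aq)
Let s be the molar solubility. Then [Pb²⁺] = s and [Cl⁻] = 2s.
Ksp = [Pb²⁺][Cl⁻]^2 = s · (2s)^2 = 4s^3 = 8.9×10⁻⁶
s = 1.3×10⁻² M
[Cl⁻] = 2s = 2.6×10⁻² M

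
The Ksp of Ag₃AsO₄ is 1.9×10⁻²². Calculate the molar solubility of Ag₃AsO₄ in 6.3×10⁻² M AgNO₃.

7.6×10⁻¹⁹ M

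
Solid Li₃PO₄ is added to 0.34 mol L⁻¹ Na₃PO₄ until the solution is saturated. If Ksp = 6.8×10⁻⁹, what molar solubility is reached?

9.0×10⁻⁴ M

Li₃PO₄(s) ⇌ 3 Li⁺(aq) + PO₄³⁻(aq)
With PO₄³⁻ already at 0.34 mol L⁻¹ and s small, take [PO₄³⁻] ≈ 0.34 mol L⁻¹ and [Li⁺] = 3s.
Ksp = [Li⁺]^3[PO₄³⁻] = (3s)^3(0.34)
(3s)^3 = 6.8×10⁻⁹ / (0.34) = 2.0×10⁻⁸
s = 9.0×10⁻⁴ mol L⁻¹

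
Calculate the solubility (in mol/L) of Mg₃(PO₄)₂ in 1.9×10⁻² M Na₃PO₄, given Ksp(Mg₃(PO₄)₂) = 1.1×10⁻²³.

Mg₃(PO₄)₂(s) ⇌ 3 Mg²⁺(aq) + 2 PO₄³⁻(aq)
PO₄³⁻ is already present at 1.9×10⁻² M. If s mol/L of Mg₃(PO₄)₂ dissolves, [Mg²⁺] = 3s while [PO₄³⁻] ≈ 1.9×10⁻² M.
Ksp = [Mg²⁺]^3[PO₄³⁻]^2 = (3s)^3(1.9×10⁻²)^2
(3s)^3 = 1.1×10⁻²³ / (1.9×10⁻²)^2 = 3.0×10⁻²⁰
s = 1.0×10⁻⁷ M

1.0×10⁻⁷ M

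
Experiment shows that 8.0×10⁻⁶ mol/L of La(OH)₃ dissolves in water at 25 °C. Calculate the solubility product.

La(OH)₃(s) ⇌ La³⁺(aq) + 3 OH⁻(aq)
Call the molar solubility s, so that [La³⁺] = s and [OH⁻] = 3s.
Ksp = [La³⁺][OH⁻]^3 = s · (3s)^3 = 27s^4
Ksp = 27 × (8.0×10⁻⁶)^4 = 1.1×10⁻¹⁹

Ksp = 1.1×10⁻¹⁹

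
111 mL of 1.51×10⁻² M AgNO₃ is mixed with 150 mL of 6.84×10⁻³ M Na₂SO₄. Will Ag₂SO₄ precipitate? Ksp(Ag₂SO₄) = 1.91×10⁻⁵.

Total volume after mixing = 111 + 150 = 261 mL.
[Ag⁺] = (1.51×10⁻²)(111)/261 = 6.42×10⁻³ M
[SO₄²⁻] = (6.84×10⁻³)(150)/261 = 3.93×10⁻³ M
Q = [Ag⁺]^2[SO₄²⁻] = 1.62×10⁻⁷
Q = 1.62×10⁻⁷ < Ksp = 1.91×10⁻⁵, so the solution is unsaturated and no precipitate forms.

No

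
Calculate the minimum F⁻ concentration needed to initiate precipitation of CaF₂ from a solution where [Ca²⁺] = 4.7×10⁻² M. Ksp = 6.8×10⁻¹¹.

Precipitation begins when Q = Ksp.
CaF₂(s) ⇌ Ca²⁺(aq) + 2 F⁻(aq)
Ksp = [Ca²⁺][F⁻]^2 = [F⁻]^2(4.7×10⁻²)
[F⁻]^2 = 6.8×10⁻¹¹ / (4.7×10⁻²) = 1.4×10⁻⁹
[F⁻] = 3.8×10⁻⁵ M

3.8×10⁻⁵ M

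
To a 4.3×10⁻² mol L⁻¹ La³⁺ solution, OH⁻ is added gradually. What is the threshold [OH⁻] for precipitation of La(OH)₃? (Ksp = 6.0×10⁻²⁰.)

A salt starts to precipitate once the ion product Q reaches its Ksp.
La(OH)₃(s) ⇌ La³⁺(aq) + 3 OH⁻(aq)
Ksp = [La³⁺][OH⁻]^3 = [OH⁻]^3(4.3×10⁻²)
[OH⁻]^3 = 6.0×10⁻²⁰ / (4.3×10⁻²) = 1.4×10⁻¹⁸
[OH⁻] = 1.1×10⁻⁶ mol L⁻¹

1.1×10⁻⁶ M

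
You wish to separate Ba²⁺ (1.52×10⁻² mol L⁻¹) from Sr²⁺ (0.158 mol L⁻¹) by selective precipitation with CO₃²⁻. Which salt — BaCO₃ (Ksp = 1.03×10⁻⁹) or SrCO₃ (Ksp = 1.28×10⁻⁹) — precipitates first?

SrCO₃

The threshold for precipitation is Q = Ksp.
For BaCO₃: [CO₃²⁻] = (Ksp/[Ba²⁺]) = 6.78×10⁻⁸ mol L⁻¹
For SrCO₃: [CO₃²⁻] = (Ksp/[Sr²⁺]) = 8.10×10⁻⁹ mol L⁻¹
The smaller threshold [CO₃²⁻] is reached first, so SrCO₃ precipitates first.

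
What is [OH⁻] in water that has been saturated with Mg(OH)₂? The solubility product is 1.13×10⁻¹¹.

2.83×10⁻⁴ M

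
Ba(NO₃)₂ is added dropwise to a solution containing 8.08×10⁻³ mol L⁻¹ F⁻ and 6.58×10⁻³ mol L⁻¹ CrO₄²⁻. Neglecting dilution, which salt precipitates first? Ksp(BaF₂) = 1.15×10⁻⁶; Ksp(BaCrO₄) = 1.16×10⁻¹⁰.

BaCrO₄

A salt starts to precipitate once the ion product Q reaches its Ksp.
For BaF₂: [Ba²⁺] = (Ksp/[F⁻]^2) = 1.76×10⁻² mol L⁻¹
For BaCrO₄: [Ba²⁺] = (Ksp/[CrO₄²⁻]) = 1.76×10⁻⁸ mol L⁻¹
BaCrO₄ requires the lower [Ba²⁺], so it precipitates first.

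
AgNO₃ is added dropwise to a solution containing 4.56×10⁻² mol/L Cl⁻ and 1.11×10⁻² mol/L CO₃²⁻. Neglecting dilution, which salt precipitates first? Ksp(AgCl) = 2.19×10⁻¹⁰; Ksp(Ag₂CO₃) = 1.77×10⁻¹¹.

The threshold for precipitation is Q = Ksp.
For AgCl: [Ag⁺] = (Ksp/[Cl⁻]) = 4.80×10⁻⁹ mol/L
For Ag₂CO₃: [Ag⁺] = (Ksp/[CO₃²⁻])^(1/2) = 3.99×10⁻⁵ mol/L
AgCl requires the lower [Ag⁺], so it precipitates first.

AgCl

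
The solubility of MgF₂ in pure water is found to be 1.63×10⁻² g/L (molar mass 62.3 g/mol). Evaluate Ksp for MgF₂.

Ksp = 7.16×10⁻¹¹

Convert to molarity: s = 1.63×10⁻² / 62.3 = 2.6164×10⁻⁴ mol/L
MgF₂(s) ⇌ Mg²⁺(aq) + 2 F⁻(aq)
If s mol/L of MgF₂ dissolves, [Mg²⁺] = s and [F⁻] = 2s.
Ksp = [Mg²⁺][F⁻]^2 = s · (2s)^2 = 4s^3
Ksp = 4 × (2.6164×10⁻⁴)^3 = 7.16×10⁻¹¹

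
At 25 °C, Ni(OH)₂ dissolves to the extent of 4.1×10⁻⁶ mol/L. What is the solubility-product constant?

Ksp = 2.8×10⁻¹⁶

Ni(OH)₂(s) ⇌ Ni²⁺(aq) + 2 OH⁻(aq)
If s mol/L of Ni(OH)₂ dissolves, [Ni²⁺] = s and [OH⁻] = 2s.
Ksp = [Ni²⁺][OH⁻]^2 = s · (2s)^2 = 4s^3
Ksp = 4 × (4.1×10⁻⁶)^3 = 2.8×10⁻¹⁶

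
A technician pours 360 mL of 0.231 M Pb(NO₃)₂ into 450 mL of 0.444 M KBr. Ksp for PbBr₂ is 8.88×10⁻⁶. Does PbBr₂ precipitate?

Total volume after mixing = 360 + 450 = 810 mL.
[Pb²⁺] = (0.231)(360)/810 = 0.103 M
[Br⁻] = (0.444)(450)/810 = 0.247 M
Q = [Pb²⁺][Br⁻]^2 = 6.25×10⁻³
Since Q (6.25×10⁻³) exceeds Ksp (8.88×10⁻⁶), PbBr₂ will precipitate.

Yes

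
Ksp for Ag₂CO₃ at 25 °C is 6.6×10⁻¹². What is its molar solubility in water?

1.2×10⁻⁴ M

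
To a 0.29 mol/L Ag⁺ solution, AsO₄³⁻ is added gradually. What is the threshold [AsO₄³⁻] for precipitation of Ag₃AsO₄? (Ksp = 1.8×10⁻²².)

7.4×10⁻²¹ M

Precipitation begins when Q = Ksp.
Ag₃AsO₄(s) ⇌ 3 Ag⁺(aq) + AsO₄³⁻(aq)
Ksp = [Ag⁺]^3[AsO₄³⁻] = [AsO₄³⁻](0.29)^3
[AsO₄³⁻] = 1.8×10⁻²² / (0.29)^3 = 7.4×10⁻²¹
[AsO₄³⁻] = 7.4×10⁻²¹ mol/L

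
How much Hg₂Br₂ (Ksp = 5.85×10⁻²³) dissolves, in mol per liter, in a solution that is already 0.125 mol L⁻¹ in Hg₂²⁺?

1.08×10⁻¹¹ M

Hg₂Br₂(s) ⇌ Hg₂²⁺(aq) + 2 Br⁻(aq)
Hg₂²⁺ is already present at 0.125 mol L⁻¹. If s mol/L of Hg₂Br₂ dissolves, [Br⁻] = 2s while [Hg₂²⁺] ≈ 0.125 mol L⁻¹.
Ksp = [Hg₂²⁺][Br⁻]^2 = (0.125)(2s)^2
(2s)^2 = 5.85×10⁻²³ / (0.125) = 4.68×10⁻²²
s = 1.08×10⁻¹¹ mol L⁻¹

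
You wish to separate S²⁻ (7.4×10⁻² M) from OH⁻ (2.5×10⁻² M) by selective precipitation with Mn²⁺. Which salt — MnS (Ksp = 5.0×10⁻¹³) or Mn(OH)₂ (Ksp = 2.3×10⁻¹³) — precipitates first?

Each salt precipitates once Q = Ksp for that salt.
For MnS: [Mn²⁺] = (Ksp/[S²⁻]) = 6.8×10⁻¹² M
For Mn(OH)₂: [Mn²⁺] = (Ksp/[OH⁻]^2) = 3.7×10⁻¹⁰ M
MnS requires the lower [Mn²⁺], so it precipitates first.

MnS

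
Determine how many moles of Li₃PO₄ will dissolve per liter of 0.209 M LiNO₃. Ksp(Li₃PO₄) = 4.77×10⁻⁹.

Li₃PO₄(s) ⇌ 3 Li⁺(aq) + PO₄³⁻(aq)
Let s be the solubility of Li₃PO₄ here. The common ion gives [Li⁺] ≈ 0.209 M, and [PO₄³⁻] = s.
Ksp = [Li⁺]^3[PO₄³⁻] = (0.209)^3s
s = 4.77×10⁻⁹ / (0.209)^3 = 5.22×10⁻⁷
s = 5.22×10⁻⁷ M

5.22×10⁻⁷ M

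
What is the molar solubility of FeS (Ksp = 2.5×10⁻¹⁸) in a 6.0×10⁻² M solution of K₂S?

4.2×10⁻¹⁷ M

FeS(s) ⇌ Fe²⁺(aq) + S²⁻(aq)
Let s be the solubility of FeS here. The common ion gives [S²⁻] ≈ 6.0×10⁻² M, and [Fe²⁺] = s.
Ksp = [Fe²⁺][S²⁻] = s(6.0×10⁻²)
s = 2.5×10⁻¹⁸ / (6.0×10⁻²) = 4.2×10⁻¹⁷
s = 4.2×10⁻¹⁷ M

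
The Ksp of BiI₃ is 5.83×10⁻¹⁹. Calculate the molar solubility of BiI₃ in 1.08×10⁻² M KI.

BiI₃(s) ⇌ Bi³⁺(aq) + 3 I⁻(aq)
Let s be the solubility of BiI₃ here. The common ion gives [I⁻] ≈ 1.08×10⁻² M, and [Bi³⁺] = s.
Ksp = [Bi³⁺][I⁻]^3 = s(1.08×10⁻²)^3
s = 5.83×10⁻¹⁹ / (1.08×10⁻²)^3 = 4.63×10⁻¹³
s = 4.63×10⁻¹³ M

4.63×10⁻¹³ M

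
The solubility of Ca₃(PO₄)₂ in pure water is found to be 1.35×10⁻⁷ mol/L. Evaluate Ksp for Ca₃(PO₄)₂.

Ksp = 4.84×10⁻³³

Ca₃(PO₄)₂(s) ⇌ 3 Ca²⁺(aq) + 2 PO₄³⁻(aq)
If s mol/L of Ca₃(PO₄)₂ dissolves, [Ca²⁺] = 3s and [PO₄³⁻] = 2s.
Ksp = [Ca²⁺]^3[PO₄³⁻]^2 = (3s)^3 · (2s)^2 = 108s^5
Ksp = 108 × (1.35×10⁻⁷)^5 = 4.84×10⁻³³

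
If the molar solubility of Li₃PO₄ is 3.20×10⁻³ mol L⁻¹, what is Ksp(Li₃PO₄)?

Ksp = 2.83×10⁻⁹

Li₃PO₄(s) ⇌ 3 Li⁺(aq) + PO₄³⁻(aq)
Let s be the molar solubility. Then [Li⁺] = 3s and [PO₄³⁻] = s.
Ksp = [Li⁺]^3[PO₄³⁻] = (3s)^3 · s = 27s^4
Ksp = 27 × (3.20×10⁻³)^4 = 2.83×10⁻⁹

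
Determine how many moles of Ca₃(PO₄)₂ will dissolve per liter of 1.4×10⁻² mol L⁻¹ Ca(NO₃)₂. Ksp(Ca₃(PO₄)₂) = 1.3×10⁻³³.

Ca₃(PO₄)₂(s) ⇌ 3 Ca²⁺(aq) + 2 PO₄³⁻(aq)
Let s be the solubility of Ca₃(PO₄)₂ here. The common ion gives [Ca²⁺] ≈ 1.4×10⁻² mol L⁻¹, and [PO₄³⁻] = 2s.
Ksp = [Ca²⁺]^3[PO₄³⁻]^2 = (1.4×10⁻²)^3(2s)^2
(2s)^2 = 1.3×10⁻³³ / (1.4×10⁻²)^3 = 4.7×10⁻²⁸
s = 1.1×10⁻¹⁴ mol L⁻¹

1.1×10⁻¹⁴ M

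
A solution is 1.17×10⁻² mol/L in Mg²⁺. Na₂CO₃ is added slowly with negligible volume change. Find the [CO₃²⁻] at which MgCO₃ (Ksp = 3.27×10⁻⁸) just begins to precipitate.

Precipitation begins when Q = Ksp.
MgCO₃(s) ⇌ Mg²⁺(aq) + CO₃²⁻(aq)
Ksp = [Mg²⁺][CO₃²⁻] = [CO₃²⁻](1.17×10⁻²)
[CO₃²⁻] = 3.27×10⁻⁸ / (1.17×10⁻²) = 2.79×10⁻⁶
[CO₃²⁻] = 2.79×10⁻⁶ mol/L

2.79×10⁻⁶ M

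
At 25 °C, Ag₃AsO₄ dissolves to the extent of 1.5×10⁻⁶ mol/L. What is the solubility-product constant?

Ksp = 1.4×10⁻²²

Ag₃AsO₄(s) ⇌ 3 Ag⁺(aq) + AsO₄³⁻(aq)
If s mol/L of Ag₃AsO₄ dissolves, [Ag⁺] = 3s and [AsO₄³⁻] = s.
Ksp = [Ag⁺]^3[AsO₄³⁻] = (3s)^3 · s = 27s^4
Ksp = 27 × (1.5×10⁻⁶)^4 = 1.4×10⁻²²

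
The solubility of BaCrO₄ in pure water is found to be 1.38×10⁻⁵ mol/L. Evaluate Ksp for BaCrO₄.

BaCrO₄(s) ⇌ Ba²⁺(aq) + CrO₄²⁻(aq)
If s mol/L of BaCrO₄ dissolves, [Ba²⁺] = s and [CrO₄²⁻] = s.
Ksp = [Ba²⁺][CrO₄²⁻] = s · s = s^2
Ksp = (1.38×10⁻⁵)^2 = 1.90×10⁻¹⁰

Ksp = 1.90×10⁻¹⁰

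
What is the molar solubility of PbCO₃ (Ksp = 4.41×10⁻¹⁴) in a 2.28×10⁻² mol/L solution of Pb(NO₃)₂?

1.93×10⁻¹² M

PbCO₃(s) ⇌ Pb²⁺(aq) + CO₃²⁻(aq)
Let s be the solubility of PbCO₃ here. The common ion gives [Pb²⁺] ≈ 2.28×10⁻² mol/L, and [CO₃²⁻] = s.
Ksp = [Pb²⁺][CO₃²⁻] = (2.28×10⁻²)s
s = 4.41×10⁻¹⁴ / (2.28×10⁻²) = 1.93×10⁻¹²
s = 1.93×10⁻¹² mol/L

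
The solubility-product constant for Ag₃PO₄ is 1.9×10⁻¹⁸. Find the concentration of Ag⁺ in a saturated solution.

4.9×10⁻⁵ M

Ag₃PO₄(s) ⇌ 3 Ag⁺(aq) + PO₄³⁻(aq)
Let s be the molar solubility. Then [Ag⁺] = 3s and [PO₄³⁻] = s.
Ksp = [Ag⁺]^3[PO₄³⁻] = (3s)^3 · s = 27s^4 = 1.9×10⁻¹⁸
s = 1.6×10⁻⁵ mol/L
[Ag⁺] = 3s = 4.9×10⁻⁵ mol/L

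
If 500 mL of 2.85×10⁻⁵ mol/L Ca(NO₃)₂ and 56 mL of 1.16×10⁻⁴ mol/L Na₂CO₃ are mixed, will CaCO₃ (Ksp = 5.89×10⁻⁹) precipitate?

The combined volume is 556 mL.
[Ca²⁺] = (2.85×10⁻⁵)(500)/556 = 2.56×10⁻⁵ mol/L
[CO₃²⁻] = (1.16×10⁻⁴)(56)/556 = 1.17×10⁻⁵ mol/L
Q = [Ca²⁺][CO₃²⁻] = 2.99×10⁻¹⁰
Q = 2.99×10⁻¹⁰ < Ksp = 5.89×10⁻⁹, so the solution is unsaturated and no precipitate forms.

No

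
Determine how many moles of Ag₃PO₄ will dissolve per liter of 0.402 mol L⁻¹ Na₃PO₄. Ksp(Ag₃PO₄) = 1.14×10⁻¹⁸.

Ag₃PO₄(s) ⇌ 3 Ag⁺(aq) + PO₄³⁻(aq)
The solution already contains PO₄³⁻ at 0.402 mol L⁻¹. Let s be the molar solubility of Ag₃PO₄.
[PO₄³⁻] ≈ 0.402 mol L⁻¹ (common ion dominates); [Ag⁺] = 3s.
Ksp = [Ag⁺]^3[PO₄³⁻] = (3s)^3(0.402)
(3s)^3 = 1.14×10⁻¹⁸ / (0.402) = 2.84×10⁻¹⁸
s = 4.72×10⁻⁷ mol L⁻¹

4.72×10⁻⁷ M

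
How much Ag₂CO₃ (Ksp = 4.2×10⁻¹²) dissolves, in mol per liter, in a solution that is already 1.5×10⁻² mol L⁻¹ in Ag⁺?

Ag₂CO₃(s) ⇌ 2 Ag⁺(aq) + CO₃²⁻(aq)
With Ag⁺ already at 1.5×10⁻² mol L⁻¹ and s small, take [Ag⁺] ≈ 1.5×10⁻² mol L⁻¹ and [CO₃²⁻] = s.
Ksp = [Ag⁺]^2[CO₃²⁻] = (1.5×10⁻²)^2s
s = 4.2×10⁻¹² / (1.5×10⁻²)^2 = 1.9×10⁻⁸
s = 1.9×10⁻⁸ mol L⁻¹

1.9×10⁻⁸ M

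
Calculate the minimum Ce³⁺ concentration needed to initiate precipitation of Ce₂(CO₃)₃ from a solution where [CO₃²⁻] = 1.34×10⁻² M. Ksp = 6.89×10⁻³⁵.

5.35×10⁻¹⁵ M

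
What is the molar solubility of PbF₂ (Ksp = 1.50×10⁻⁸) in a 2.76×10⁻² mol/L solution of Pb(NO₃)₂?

PbF₂(s) ⇌ Pb²⁺(aq) + 2 F⁻(aq)
The solution already contains Pb²⁺ at 2.76×10⁻² mol/L. Let s be the molar solubility of PbF₂.
[Pb²⁺] ≈ 2.76×10⁻² mol/L (common ion dominates); [F⁻] = 2s.
Ksp = [Pb²⁺][F⁻]^2 = (2.76×10⁻²)(2s)^2
(2s)^2 = 1.50×10⁻⁸ / (2.76×10⁻²) = 5.43×10⁻⁷
s = 3.69×10⁻⁴ mol/L

3.69×10⁻⁴ M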